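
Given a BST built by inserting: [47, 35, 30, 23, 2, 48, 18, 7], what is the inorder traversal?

Tree insertion order: [47, 35, 30, 23, 2, 48, 18, 7]
Tree (level-order array): [47, 35, 48, 30, None, None, None, 23, None, 2, None, None, 18, 7]
Inorder traversal: [2, 7, 18, 23, 30, 35, 47, 48]


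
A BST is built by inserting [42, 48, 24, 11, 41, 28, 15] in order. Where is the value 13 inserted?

Starting tree (level order): [42, 24, 48, 11, 41, None, None, None, 15, 28]
Insertion path: 42 -> 24 -> 11 -> 15
Result: insert 13 as left child of 15
Final tree (level order): [42, 24, 48, 11, 41, None, None, None, 15, 28, None, 13]


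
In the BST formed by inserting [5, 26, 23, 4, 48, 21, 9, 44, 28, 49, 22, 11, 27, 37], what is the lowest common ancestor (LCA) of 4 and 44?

Tree insertion order: [5, 26, 23, 4, 48, 21, 9, 44, 28, 49, 22, 11, 27, 37]
Tree (level-order array): [5, 4, 26, None, None, 23, 48, 21, None, 44, 49, 9, 22, 28, None, None, None, None, 11, None, None, 27, 37]
In a BST, the LCA of p=4, q=44 is the first node v on the
root-to-leaf path with p <= v <= q (go left if both < v, right if both > v).
Walk from root:
  at 5: 4 <= 5 <= 44, this is the LCA
LCA = 5


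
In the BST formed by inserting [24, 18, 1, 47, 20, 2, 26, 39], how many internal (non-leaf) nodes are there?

Tree built from: [24, 18, 1, 47, 20, 2, 26, 39]
Tree (level-order array): [24, 18, 47, 1, 20, 26, None, None, 2, None, None, None, 39]
Rule: An internal node has at least one child.
Per-node child counts:
  node 24: 2 child(ren)
  node 18: 2 child(ren)
  node 1: 1 child(ren)
  node 2: 0 child(ren)
  node 20: 0 child(ren)
  node 47: 1 child(ren)
  node 26: 1 child(ren)
  node 39: 0 child(ren)
Matching nodes: [24, 18, 1, 47, 26]
Count of internal (non-leaf) nodes: 5


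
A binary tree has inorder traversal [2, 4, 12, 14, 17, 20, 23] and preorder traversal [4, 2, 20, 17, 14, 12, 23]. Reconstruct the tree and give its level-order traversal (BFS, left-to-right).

Inorder:  [2, 4, 12, 14, 17, 20, 23]
Preorder: [4, 2, 20, 17, 14, 12, 23]
Algorithm: preorder visits root first, so consume preorder in order;
for each root, split the current inorder slice at that value into
left-subtree inorder and right-subtree inorder, then recurse.
Recursive splits:
  root=4; inorder splits into left=[2], right=[12, 14, 17, 20, 23]
  root=2; inorder splits into left=[], right=[]
  root=20; inorder splits into left=[12, 14, 17], right=[23]
  root=17; inorder splits into left=[12, 14], right=[]
  root=14; inorder splits into left=[12], right=[]
  root=12; inorder splits into left=[], right=[]
  root=23; inorder splits into left=[], right=[]
Reconstructed level-order: [4, 2, 20, 17, 23, 14, 12]


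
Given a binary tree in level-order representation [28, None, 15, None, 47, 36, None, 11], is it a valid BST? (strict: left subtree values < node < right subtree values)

Level-order array: [28, None, 15, None, 47, 36, None, 11]
Validate using subtree bounds (lo, hi): at each node, require lo < value < hi,
then recurse left with hi=value and right with lo=value.
Preorder trace (stopping at first violation):
  at node 28 with bounds (-inf, +inf): OK
  at node 15 with bounds (28, +inf): VIOLATION
Node 15 violates its bound: not (28 < 15 < +inf).
Result: Not a valid BST


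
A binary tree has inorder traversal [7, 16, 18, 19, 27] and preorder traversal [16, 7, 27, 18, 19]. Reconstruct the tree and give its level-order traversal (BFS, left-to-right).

Inorder:  [7, 16, 18, 19, 27]
Preorder: [16, 7, 27, 18, 19]
Algorithm: preorder visits root first, so consume preorder in order;
for each root, split the current inorder slice at that value into
left-subtree inorder and right-subtree inorder, then recurse.
Recursive splits:
  root=16; inorder splits into left=[7], right=[18, 19, 27]
  root=7; inorder splits into left=[], right=[]
  root=27; inorder splits into left=[18, 19], right=[]
  root=18; inorder splits into left=[], right=[19]
  root=19; inorder splits into left=[], right=[]
Reconstructed level-order: [16, 7, 27, 18, 19]


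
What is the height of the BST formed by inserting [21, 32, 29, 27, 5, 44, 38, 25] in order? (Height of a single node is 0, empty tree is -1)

Insertion order: [21, 32, 29, 27, 5, 44, 38, 25]
Tree (level-order array): [21, 5, 32, None, None, 29, 44, 27, None, 38, None, 25]
Compute height bottom-up (empty subtree = -1):
  height(5) = 1 + max(-1, -1) = 0
  height(25) = 1 + max(-1, -1) = 0
  height(27) = 1 + max(0, -1) = 1
  height(29) = 1 + max(1, -1) = 2
  height(38) = 1 + max(-1, -1) = 0
  height(44) = 1 + max(0, -1) = 1
  height(32) = 1 + max(2, 1) = 3
  height(21) = 1 + max(0, 3) = 4
Height = 4


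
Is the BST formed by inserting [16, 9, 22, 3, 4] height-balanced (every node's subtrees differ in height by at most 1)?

Tree (level-order array): [16, 9, 22, 3, None, None, None, None, 4]
Definition: a tree is height-balanced if, at every node, |h(left) - h(right)| <= 1 (empty subtree has height -1).
Bottom-up per-node check:
  node 4: h_left=-1, h_right=-1, diff=0 [OK], height=0
  node 3: h_left=-1, h_right=0, diff=1 [OK], height=1
  node 9: h_left=1, h_right=-1, diff=2 [FAIL (|1--1|=2 > 1)], height=2
  node 22: h_left=-1, h_right=-1, diff=0 [OK], height=0
  node 16: h_left=2, h_right=0, diff=2 [FAIL (|2-0|=2 > 1)], height=3
Node 9 violates the condition: |1 - -1| = 2 > 1.
Result: Not balanced


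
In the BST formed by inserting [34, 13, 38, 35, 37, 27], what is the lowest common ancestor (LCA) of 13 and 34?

Tree insertion order: [34, 13, 38, 35, 37, 27]
Tree (level-order array): [34, 13, 38, None, 27, 35, None, None, None, None, 37]
In a BST, the LCA of p=13, q=34 is the first node v on the
root-to-leaf path with p <= v <= q (go left if both < v, right if both > v).
Walk from root:
  at 34: 13 <= 34 <= 34, this is the LCA
LCA = 34


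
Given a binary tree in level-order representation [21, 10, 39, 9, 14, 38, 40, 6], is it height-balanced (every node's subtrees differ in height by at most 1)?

Tree (level-order array): [21, 10, 39, 9, 14, 38, 40, 6]
Definition: a tree is height-balanced if, at every node, |h(left) - h(right)| <= 1 (empty subtree has height -1).
Bottom-up per-node check:
  node 6: h_left=-1, h_right=-1, diff=0 [OK], height=0
  node 9: h_left=0, h_right=-1, diff=1 [OK], height=1
  node 14: h_left=-1, h_right=-1, diff=0 [OK], height=0
  node 10: h_left=1, h_right=0, diff=1 [OK], height=2
  node 38: h_left=-1, h_right=-1, diff=0 [OK], height=0
  node 40: h_left=-1, h_right=-1, diff=0 [OK], height=0
  node 39: h_left=0, h_right=0, diff=0 [OK], height=1
  node 21: h_left=2, h_right=1, diff=1 [OK], height=3
All nodes satisfy the balance condition.
Result: Balanced


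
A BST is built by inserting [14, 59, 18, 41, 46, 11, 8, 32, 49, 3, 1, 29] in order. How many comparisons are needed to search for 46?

Search path for 46: 14 -> 59 -> 18 -> 41 -> 46
Found: True
Comparisons: 5


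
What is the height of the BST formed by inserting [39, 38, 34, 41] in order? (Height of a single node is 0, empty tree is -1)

Insertion order: [39, 38, 34, 41]
Tree (level-order array): [39, 38, 41, 34]
Compute height bottom-up (empty subtree = -1):
  height(34) = 1 + max(-1, -1) = 0
  height(38) = 1 + max(0, -1) = 1
  height(41) = 1 + max(-1, -1) = 0
  height(39) = 1 + max(1, 0) = 2
Height = 2


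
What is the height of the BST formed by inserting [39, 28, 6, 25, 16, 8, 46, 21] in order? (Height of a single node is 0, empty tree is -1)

Insertion order: [39, 28, 6, 25, 16, 8, 46, 21]
Tree (level-order array): [39, 28, 46, 6, None, None, None, None, 25, 16, None, 8, 21]
Compute height bottom-up (empty subtree = -1):
  height(8) = 1 + max(-1, -1) = 0
  height(21) = 1 + max(-1, -1) = 0
  height(16) = 1 + max(0, 0) = 1
  height(25) = 1 + max(1, -1) = 2
  height(6) = 1 + max(-1, 2) = 3
  height(28) = 1 + max(3, -1) = 4
  height(46) = 1 + max(-1, -1) = 0
  height(39) = 1 + max(4, 0) = 5
Height = 5


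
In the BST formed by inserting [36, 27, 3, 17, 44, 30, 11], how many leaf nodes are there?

Tree built from: [36, 27, 3, 17, 44, 30, 11]
Tree (level-order array): [36, 27, 44, 3, 30, None, None, None, 17, None, None, 11]
Rule: A leaf has 0 children.
Per-node child counts:
  node 36: 2 child(ren)
  node 27: 2 child(ren)
  node 3: 1 child(ren)
  node 17: 1 child(ren)
  node 11: 0 child(ren)
  node 30: 0 child(ren)
  node 44: 0 child(ren)
Matching nodes: [11, 30, 44]
Count of leaf nodes: 3


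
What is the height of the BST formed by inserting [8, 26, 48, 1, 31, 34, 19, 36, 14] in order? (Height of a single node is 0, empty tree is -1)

Insertion order: [8, 26, 48, 1, 31, 34, 19, 36, 14]
Tree (level-order array): [8, 1, 26, None, None, 19, 48, 14, None, 31, None, None, None, None, 34, None, 36]
Compute height bottom-up (empty subtree = -1):
  height(1) = 1 + max(-1, -1) = 0
  height(14) = 1 + max(-1, -1) = 0
  height(19) = 1 + max(0, -1) = 1
  height(36) = 1 + max(-1, -1) = 0
  height(34) = 1 + max(-1, 0) = 1
  height(31) = 1 + max(-1, 1) = 2
  height(48) = 1 + max(2, -1) = 3
  height(26) = 1 + max(1, 3) = 4
  height(8) = 1 + max(0, 4) = 5
Height = 5


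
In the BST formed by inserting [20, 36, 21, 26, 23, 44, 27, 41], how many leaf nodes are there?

Tree built from: [20, 36, 21, 26, 23, 44, 27, 41]
Tree (level-order array): [20, None, 36, 21, 44, None, 26, 41, None, 23, 27]
Rule: A leaf has 0 children.
Per-node child counts:
  node 20: 1 child(ren)
  node 36: 2 child(ren)
  node 21: 1 child(ren)
  node 26: 2 child(ren)
  node 23: 0 child(ren)
  node 27: 0 child(ren)
  node 44: 1 child(ren)
  node 41: 0 child(ren)
Matching nodes: [23, 27, 41]
Count of leaf nodes: 3


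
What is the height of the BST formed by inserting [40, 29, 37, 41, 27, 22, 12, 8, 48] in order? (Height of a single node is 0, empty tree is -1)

Insertion order: [40, 29, 37, 41, 27, 22, 12, 8, 48]
Tree (level-order array): [40, 29, 41, 27, 37, None, 48, 22, None, None, None, None, None, 12, None, 8]
Compute height bottom-up (empty subtree = -1):
  height(8) = 1 + max(-1, -1) = 0
  height(12) = 1 + max(0, -1) = 1
  height(22) = 1 + max(1, -1) = 2
  height(27) = 1 + max(2, -1) = 3
  height(37) = 1 + max(-1, -1) = 0
  height(29) = 1 + max(3, 0) = 4
  height(48) = 1 + max(-1, -1) = 0
  height(41) = 1 + max(-1, 0) = 1
  height(40) = 1 + max(4, 1) = 5
Height = 5


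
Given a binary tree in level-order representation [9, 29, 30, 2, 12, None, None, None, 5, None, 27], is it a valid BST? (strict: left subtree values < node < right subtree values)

Level-order array: [9, 29, 30, 2, 12, None, None, None, 5, None, 27]
Validate using subtree bounds (lo, hi): at each node, require lo < value < hi,
then recurse left with hi=value and right with lo=value.
Preorder trace (stopping at first violation):
  at node 9 with bounds (-inf, +inf): OK
  at node 29 with bounds (-inf, 9): VIOLATION
Node 29 violates its bound: not (-inf < 29 < 9).
Result: Not a valid BST


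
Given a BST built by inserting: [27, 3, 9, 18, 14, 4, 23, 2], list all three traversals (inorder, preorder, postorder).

Tree insertion order: [27, 3, 9, 18, 14, 4, 23, 2]
Tree (level-order array): [27, 3, None, 2, 9, None, None, 4, 18, None, None, 14, 23]
Inorder (L, root, R): [2, 3, 4, 9, 14, 18, 23, 27]
Preorder (root, L, R): [27, 3, 2, 9, 4, 18, 14, 23]
Postorder (L, R, root): [2, 4, 14, 23, 18, 9, 3, 27]


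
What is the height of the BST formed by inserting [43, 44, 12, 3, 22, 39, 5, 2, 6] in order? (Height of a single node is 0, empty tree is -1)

Insertion order: [43, 44, 12, 3, 22, 39, 5, 2, 6]
Tree (level-order array): [43, 12, 44, 3, 22, None, None, 2, 5, None, 39, None, None, None, 6]
Compute height bottom-up (empty subtree = -1):
  height(2) = 1 + max(-1, -1) = 0
  height(6) = 1 + max(-1, -1) = 0
  height(5) = 1 + max(-1, 0) = 1
  height(3) = 1 + max(0, 1) = 2
  height(39) = 1 + max(-1, -1) = 0
  height(22) = 1 + max(-1, 0) = 1
  height(12) = 1 + max(2, 1) = 3
  height(44) = 1 + max(-1, -1) = 0
  height(43) = 1 + max(3, 0) = 4
Height = 4


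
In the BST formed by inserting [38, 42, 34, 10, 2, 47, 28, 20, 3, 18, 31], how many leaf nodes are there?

Tree built from: [38, 42, 34, 10, 2, 47, 28, 20, 3, 18, 31]
Tree (level-order array): [38, 34, 42, 10, None, None, 47, 2, 28, None, None, None, 3, 20, 31, None, None, 18]
Rule: A leaf has 0 children.
Per-node child counts:
  node 38: 2 child(ren)
  node 34: 1 child(ren)
  node 10: 2 child(ren)
  node 2: 1 child(ren)
  node 3: 0 child(ren)
  node 28: 2 child(ren)
  node 20: 1 child(ren)
  node 18: 0 child(ren)
  node 31: 0 child(ren)
  node 42: 1 child(ren)
  node 47: 0 child(ren)
Matching nodes: [3, 18, 31, 47]
Count of leaf nodes: 4


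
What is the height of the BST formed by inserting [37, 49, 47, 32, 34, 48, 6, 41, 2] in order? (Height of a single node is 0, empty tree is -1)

Insertion order: [37, 49, 47, 32, 34, 48, 6, 41, 2]
Tree (level-order array): [37, 32, 49, 6, 34, 47, None, 2, None, None, None, 41, 48]
Compute height bottom-up (empty subtree = -1):
  height(2) = 1 + max(-1, -1) = 0
  height(6) = 1 + max(0, -1) = 1
  height(34) = 1 + max(-1, -1) = 0
  height(32) = 1 + max(1, 0) = 2
  height(41) = 1 + max(-1, -1) = 0
  height(48) = 1 + max(-1, -1) = 0
  height(47) = 1 + max(0, 0) = 1
  height(49) = 1 + max(1, -1) = 2
  height(37) = 1 + max(2, 2) = 3
Height = 3


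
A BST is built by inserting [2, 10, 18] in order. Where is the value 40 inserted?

Starting tree (level order): [2, None, 10, None, 18]
Insertion path: 2 -> 10 -> 18
Result: insert 40 as right child of 18
Final tree (level order): [2, None, 10, None, 18, None, 40]


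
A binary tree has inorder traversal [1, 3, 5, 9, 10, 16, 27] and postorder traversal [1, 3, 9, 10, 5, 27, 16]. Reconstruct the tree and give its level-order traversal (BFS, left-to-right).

Inorder:   [1, 3, 5, 9, 10, 16, 27]
Postorder: [1, 3, 9, 10, 5, 27, 16]
Algorithm: postorder visits root last, so walk postorder right-to-left;
each value is the root of the current inorder slice — split it at that
value, recurse on the right subtree first, then the left.
Recursive splits:
  root=16; inorder splits into left=[1, 3, 5, 9, 10], right=[27]
  root=27; inorder splits into left=[], right=[]
  root=5; inorder splits into left=[1, 3], right=[9, 10]
  root=10; inorder splits into left=[9], right=[]
  root=9; inorder splits into left=[], right=[]
  root=3; inorder splits into left=[1], right=[]
  root=1; inorder splits into left=[], right=[]
Reconstructed level-order: [16, 5, 27, 3, 10, 1, 9]


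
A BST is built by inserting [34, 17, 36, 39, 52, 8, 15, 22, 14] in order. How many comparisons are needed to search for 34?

Search path for 34: 34
Found: True
Comparisons: 1


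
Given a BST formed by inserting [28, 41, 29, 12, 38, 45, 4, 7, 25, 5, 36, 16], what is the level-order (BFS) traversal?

Tree insertion order: [28, 41, 29, 12, 38, 45, 4, 7, 25, 5, 36, 16]
Tree (level-order array): [28, 12, 41, 4, 25, 29, 45, None, 7, 16, None, None, 38, None, None, 5, None, None, None, 36]
BFS from the root, enqueuing left then right child of each popped node:
  queue [28] -> pop 28, enqueue [12, 41], visited so far: [28]
  queue [12, 41] -> pop 12, enqueue [4, 25], visited so far: [28, 12]
  queue [41, 4, 25] -> pop 41, enqueue [29, 45], visited so far: [28, 12, 41]
  queue [4, 25, 29, 45] -> pop 4, enqueue [7], visited so far: [28, 12, 41, 4]
  queue [25, 29, 45, 7] -> pop 25, enqueue [16], visited so far: [28, 12, 41, 4, 25]
  queue [29, 45, 7, 16] -> pop 29, enqueue [38], visited so far: [28, 12, 41, 4, 25, 29]
  queue [45, 7, 16, 38] -> pop 45, enqueue [none], visited so far: [28, 12, 41, 4, 25, 29, 45]
  queue [7, 16, 38] -> pop 7, enqueue [5], visited so far: [28, 12, 41, 4, 25, 29, 45, 7]
  queue [16, 38, 5] -> pop 16, enqueue [none], visited so far: [28, 12, 41, 4, 25, 29, 45, 7, 16]
  queue [38, 5] -> pop 38, enqueue [36], visited so far: [28, 12, 41, 4, 25, 29, 45, 7, 16, 38]
  queue [5, 36] -> pop 5, enqueue [none], visited so far: [28, 12, 41, 4, 25, 29, 45, 7, 16, 38, 5]
  queue [36] -> pop 36, enqueue [none], visited so far: [28, 12, 41, 4, 25, 29, 45, 7, 16, 38, 5, 36]
Result: [28, 12, 41, 4, 25, 29, 45, 7, 16, 38, 5, 36]


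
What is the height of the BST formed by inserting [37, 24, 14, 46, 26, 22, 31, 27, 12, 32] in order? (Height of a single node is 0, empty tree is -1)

Insertion order: [37, 24, 14, 46, 26, 22, 31, 27, 12, 32]
Tree (level-order array): [37, 24, 46, 14, 26, None, None, 12, 22, None, 31, None, None, None, None, 27, 32]
Compute height bottom-up (empty subtree = -1):
  height(12) = 1 + max(-1, -1) = 0
  height(22) = 1 + max(-1, -1) = 0
  height(14) = 1 + max(0, 0) = 1
  height(27) = 1 + max(-1, -1) = 0
  height(32) = 1 + max(-1, -1) = 0
  height(31) = 1 + max(0, 0) = 1
  height(26) = 1 + max(-1, 1) = 2
  height(24) = 1 + max(1, 2) = 3
  height(46) = 1 + max(-1, -1) = 0
  height(37) = 1 + max(3, 0) = 4
Height = 4


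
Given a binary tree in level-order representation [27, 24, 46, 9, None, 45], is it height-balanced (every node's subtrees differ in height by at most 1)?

Tree (level-order array): [27, 24, 46, 9, None, 45]
Definition: a tree is height-balanced if, at every node, |h(left) - h(right)| <= 1 (empty subtree has height -1).
Bottom-up per-node check:
  node 9: h_left=-1, h_right=-1, diff=0 [OK], height=0
  node 24: h_left=0, h_right=-1, diff=1 [OK], height=1
  node 45: h_left=-1, h_right=-1, diff=0 [OK], height=0
  node 46: h_left=0, h_right=-1, diff=1 [OK], height=1
  node 27: h_left=1, h_right=1, diff=0 [OK], height=2
All nodes satisfy the balance condition.
Result: Balanced


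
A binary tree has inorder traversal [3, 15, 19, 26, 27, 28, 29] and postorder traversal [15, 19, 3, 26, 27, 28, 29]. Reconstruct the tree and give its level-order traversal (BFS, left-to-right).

Inorder:   [3, 15, 19, 26, 27, 28, 29]
Postorder: [15, 19, 3, 26, 27, 28, 29]
Algorithm: postorder visits root last, so walk postorder right-to-left;
each value is the root of the current inorder slice — split it at that
value, recurse on the right subtree first, then the left.
Recursive splits:
  root=29; inorder splits into left=[3, 15, 19, 26, 27, 28], right=[]
  root=28; inorder splits into left=[3, 15, 19, 26, 27], right=[]
  root=27; inorder splits into left=[3, 15, 19, 26], right=[]
  root=26; inorder splits into left=[3, 15, 19], right=[]
  root=3; inorder splits into left=[], right=[15, 19]
  root=19; inorder splits into left=[15], right=[]
  root=15; inorder splits into left=[], right=[]
Reconstructed level-order: [29, 28, 27, 26, 3, 19, 15]


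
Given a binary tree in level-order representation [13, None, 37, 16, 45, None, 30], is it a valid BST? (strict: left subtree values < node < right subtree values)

Level-order array: [13, None, 37, 16, 45, None, 30]
Validate using subtree bounds (lo, hi): at each node, require lo < value < hi,
then recurse left with hi=value and right with lo=value.
Preorder trace (stopping at first violation):
  at node 13 with bounds (-inf, +inf): OK
  at node 37 with bounds (13, +inf): OK
  at node 16 with bounds (13, 37): OK
  at node 30 with bounds (16, 37): OK
  at node 45 with bounds (37, +inf): OK
No violation found at any node.
Result: Valid BST


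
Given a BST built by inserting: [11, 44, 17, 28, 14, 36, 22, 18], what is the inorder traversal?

Tree insertion order: [11, 44, 17, 28, 14, 36, 22, 18]
Tree (level-order array): [11, None, 44, 17, None, 14, 28, None, None, 22, 36, 18]
Inorder traversal: [11, 14, 17, 18, 22, 28, 36, 44]


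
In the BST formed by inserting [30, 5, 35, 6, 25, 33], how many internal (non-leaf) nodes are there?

Tree built from: [30, 5, 35, 6, 25, 33]
Tree (level-order array): [30, 5, 35, None, 6, 33, None, None, 25]
Rule: An internal node has at least one child.
Per-node child counts:
  node 30: 2 child(ren)
  node 5: 1 child(ren)
  node 6: 1 child(ren)
  node 25: 0 child(ren)
  node 35: 1 child(ren)
  node 33: 0 child(ren)
Matching nodes: [30, 5, 6, 35]
Count of internal (non-leaf) nodes: 4


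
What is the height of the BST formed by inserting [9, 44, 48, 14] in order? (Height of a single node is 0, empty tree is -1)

Insertion order: [9, 44, 48, 14]
Tree (level-order array): [9, None, 44, 14, 48]
Compute height bottom-up (empty subtree = -1):
  height(14) = 1 + max(-1, -1) = 0
  height(48) = 1 + max(-1, -1) = 0
  height(44) = 1 + max(0, 0) = 1
  height(9) = 1 + max(-1, 1) = 2
Height = 2


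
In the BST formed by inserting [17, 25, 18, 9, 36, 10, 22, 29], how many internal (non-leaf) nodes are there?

Tree built from: [17, 25, 18, 9, 36, 10, 22, 29]
Tree (level-order array): [17, 9, 25, None, 10, 18, 36, None, None, None, 22, 29]
Rule: An internal node has at least one child.
Per-node child counts:
  node 17: 2 child(ren)
  node 9: 1 child(ren)
  node 10: 0 child(ren)
  node 25: 2 child(ren)
  node 18: 1 child(ren)
  node 22: 0 child(ren)
  node 36: 1 child(ren)
  node 29: 0 child(ren)
Matching nodes: [17, 9, 25, 18, 36]
Count of internal (non-leaf) nodes: 5


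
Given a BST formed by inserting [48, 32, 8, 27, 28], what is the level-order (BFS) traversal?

Tree insertion order: [48, 32, 8, 27, 28]
Tree (level-order array): [48, 32, None, 8, None, None, 27, None, 28]
BFS from the root, enqueuing left then right child of each popped node:
  queue [48] -> pop 48, enqueue [32], visited so far: [48]
  queue [32] -> pop 32, enqueue [8], visited so far: [48, 32]
  queue [8] -> pop 8, enqueue [27], visited so far: [48, 32, 8]
  queue [27] -> pop 27, enqueue [28], visited so far: [48, 32, 8, 27]
  queue [28] -> pop 28, enqueue [none], visited so far: [48, 32, 8, 27, 28]
Result: [48, 32, 8, 27, 28]


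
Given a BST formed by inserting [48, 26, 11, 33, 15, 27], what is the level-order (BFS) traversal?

Tree insertion order: [48, 26, 11, 33, 15, 27]
Tree (level-order array): [48, 26, None, 11, 33, None, 15, 27]
BFS from the root, enqueuing left then right child of each popped node:
  queue [48] -> pop 48, enqueue [26], visited so far: [48]
  queue [26] -> pop 26, enqueue [11, 33], visited so far: [48, 26]
  queue [11, 33] -> pop 11, enqueue [15], visited so far: [48, 26, 11]
  queue [33, 15] -> pop 33, enqueue [27], visited so far: [48, 26, 11, 33]
  queue [15, 27] -> pop 15, enqueue [none], visited so far: [48, 26, 11, 33, 15]
  queue [27] -> pop 27, enqueue [none], visited so far: [48, 26, 11, 33, 15, 27]
Result: [48, 26, 11, 33, 15, 27]


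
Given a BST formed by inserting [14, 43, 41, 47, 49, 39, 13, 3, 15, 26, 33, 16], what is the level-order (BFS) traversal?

Tree insertion order: [14, 43, 41, 47, 49, 39, 13, 3, 15, 26, 33, 16]
Tree (level-order array): [14, 13, 43, 3, None, 41, 47, None, None, 39, None, None, 49, 15, None, None, None, None, 26, 16, 33]
BFS from the root, enqueuing left then right child of each popped node:
  queue [14] -> pop 14, enqueue [13, 43], visited so far: [14]
  queue [13, 43] -> pop 13, enqueue [3], visited so far: [14, 13]
  queue [43, 3] -> pop 43, enqueue [41, 47], visited so far: [14, 13, 43]
  queue [3, 41, 47] -> pop 3, enqueue [none], visited so far: [14, 13, 43, 3]
  queue [41, 47] -> pop 41, enqueue [39], visited so far: [14, 13, 43, 3, 41]
  queue [47, 39] -> pop 47, enqueue [49], visited so far: [14, 13, 43, 3, 41, 47]
  queue [39, 49] -> pop 39, enqueue [15], visited so far: [14, 13, 43, 3, 41, 47, 39]
  queue [49, 15] -> pop 49, enqueue [none], visited so far: [14, 13, 43, 3, 41, 47, 39, 49]
  queue [15] -> pop 15, enqueue [26], visited so far: [14, 13, 43, 3, 41, 47, 39, 49, 15]
  queue [26] -> pop 26, enqueue [16, 33], visited so far: [14, 13, 43, 3, 41, 47, 39, 49, 15, 26]
  queue [16, 33] -> pop 16, enqueue [none], visited so far: [14, 13, 43, 3, 41, 47, 39, 49, 15, 26, 16]
  queue [33] -> pop 33, enqueue [none], visited so far: [14, 13, 43, 3, 41, 47, 39, 49, 15, 26, 16, 33]
Result: [14, 13, 43, 3, 41, 47, 39, 49, 15, 26, 16, 33]


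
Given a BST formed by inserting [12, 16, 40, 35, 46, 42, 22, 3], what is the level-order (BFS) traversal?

Tree insertion order: [12, 16, 40, 35, 46, 42, 22, 3]
Tree (level-order array): [12, 3, 16, None, None, None, 40, 35, 46, 22, None, 42]
BFS from the root, enqueuing left then right child of each popped node:
  queue [12] -> pop 12, enqueue [3, 16], visited so far: [12]
  queue [3, 16] -> pop 3, enqueue [none], visited so far: [12, 3]
  queue [16] -> pop 16, enqueue [40], visited so far: [12, 3, 16]
  queue [40] -> pop 40, enqueue [35, 46], visited so far: [12, 3, 16, 40]
  queue [35, 46] -> pop 35, enqueue [22], visited so far: [12, 3, 16, 40, 35]
  queue [46, 22] -> pop 46, enqueue [42], visited so far: [12, 3, 16, 40, 35, 46]
  queue [22, 42] -> pop 22, enqueue [none], visited so far: [12, 3, 16, 40, 35, 46, 22]
  queue [42] -> pop 42, enqueue [none], visited so far: [12, 3, 16, 40, 35, 46, 22, 42]
Result: [12, 3, 16, 40, 35, 46, 22, 42]


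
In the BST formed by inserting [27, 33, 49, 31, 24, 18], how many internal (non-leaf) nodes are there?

Tree built from: [27, 33, 49, 31, 24, 18]
Tree (level-order array): [27, 24, 33, 18, None, 31, 49]
Rule: An internal node has at least one child.
Per-node child counts:
  node 27: 2 child(ren)
  node 24: 1 child(ren)
  node 18: 0 child(ren)
  node 33: 2 child(ren)
  node 31: 0 child(ren)
  node 49: 0 child(ren)
Matching nodes: [27, 24, 33]
Count of internal (non-leaf) nodes: 3


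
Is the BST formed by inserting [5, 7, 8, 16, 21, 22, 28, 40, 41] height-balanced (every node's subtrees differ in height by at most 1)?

Tree (level-order array): [5, None, 7, None, 8, None, 16, None, 21, None, 22, None, 28, None, 40, None, 41]
Definition: a tree is height-balanced if, at every node, |h(left) - h(right)| <= 1 (empty subtree has height -1).
Bottom-up per-node check:
  node 41: h_left=-1, h_right=-1, diff=0 [OK], height=0
  node 40: h_left=-1, h_right=0, diff=1 [OK], height=1
  node 28: h_left=-1, h_right=1, diff=2 [FAIL (|-1-1|=2 > 1)], height=2
  node 22: h_left=-1, h_right=2, diff=3 [FAIL (|-1-2|=3 > 1)], height=3
  node 21: h_left=-1, h_right=3, diff=4 [FAIL (|-1-3|=4 > 1)], height=4
  node 16: h_left=-1, h_right=4, diff=5 [FAIL (|-1-4|=5 > 1)], height=5
  node 8: h_left=-1, h_right=5, diff=6 [FAIL (|-1-5|=6 > 1)], height=6
  node 7: h_left=-1, h_right=6, diff=7 [FAIL (|-1-6|=7 > 1)], height=7
  node 5: h_left=-1, h_right=7, diff=8 [FAIL (|-1-7|=8 > 1)], height=8
Node 28 violates the condition: |-1 - 1| = 2 > 1.
Result: Not balanced


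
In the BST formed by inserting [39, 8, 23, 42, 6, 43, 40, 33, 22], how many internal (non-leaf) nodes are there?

Tree built from: [39, 8, 23, 42, 6, 43, 40, 33, 22]
Tree (level-order array): [39, 8, 42, 6, 23, 40, 43, None, None, 22, 33]
Rule: An internal node has at least one child.
Per-node child counts:
  node 39: 2 child(ren)
  node 8: 2 child(ren)
  node 6: 0 child(ren)
  node 23: 2 child(ren)
  node 22: 0 child(ren)
  node 33: 0 child(ren)
  node 42: 2 child(ren)
  node 40: 0 child(ren)
  node 43: 0 child(ren)
Matching nodes: [39, 8, 23, 42]
Count of internal (non-leaf) nodes: 4


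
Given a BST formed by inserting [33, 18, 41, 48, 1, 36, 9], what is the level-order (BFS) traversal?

Tree insertion order: [33, 18, 41, 48, 1, 36, 9]
Tree (level-order array): [33, 18, 41, 1, None, 36, 48, None, 9]
BFS from the root, enqueuing left then right child of each popped node:
  queue [33] -> pop 33, enqueue [18, 41], visited so far: [33]
  queue [18, 41] -> pop 18, enqueue [1], visited so far: [33, 18]
  queue [41, 1] -> pop 41, enqueue [36, 48], visited so far: [33, 18, 41]
  queue [1, 36, 48] -> pop 1, enqueue [9], visited so far: [33, 18, 41, 1]
  queue [36, 48, 9] -> pop 36, enqueue [none], visited so far: [33, 18, 41, 1, 36]
  queue [48, 9] -> pop 48, enqueue [none], visited so far: [33, 18, 41, 1, 36, 48]
  queue [9] -> pop 9, enqueue [none], visited so far: [33, 18, 41, 1, 36, 48, 9]
Result: [33, 18, 41, 1, 36, 48, 9]


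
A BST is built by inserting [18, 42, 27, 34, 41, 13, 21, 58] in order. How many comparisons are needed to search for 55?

Search path for 55: 18 -> 42 -> 58
Found: False
Comparisons: 3


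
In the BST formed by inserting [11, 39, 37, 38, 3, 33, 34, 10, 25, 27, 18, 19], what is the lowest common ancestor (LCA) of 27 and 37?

Tree insertion order: [11, 39, 37, 38, 3, 33, 34, 10, 25, 27, 18, 19]
Tree (level-order array): [11, 3, 39, None, 10, 37, None, None, None, 33, 38, 25, 34, None, None, 18, 27, None, None, None, 19]
In a BST, the LCA of p=27, q=37 is the first node v on the
root-to-leaf path with p <= v <= q (go left if both < v, right if both > v).
Walk from root:
  at 11: both 27 and 37 > 11, go right
  at 39: both 27 and 37 < 39, go left
  at 37: 27 <= 37 <= 37, this is the LCA
LCA = 37


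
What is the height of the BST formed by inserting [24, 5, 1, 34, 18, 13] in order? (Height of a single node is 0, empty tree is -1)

Insertion order: [24, 5, 1, 34, 18, 13]
Tree (level-order array): [24, 5, 34, 1, 18, None, None, None, None, 13]
Compute height bottom-up (empty subtree = -1):
  height(1) = 1 + max(-1, -1) = 0
  height(13) = 1 + max(-1, -1) = 0
  height(18) = 1 + max(0, -1) = 1
  height(5) = 1 + max(0, 1) = 2
  height(34) = 1 + max(-1, -1) = 0
  height(24) = 1 + max(2, 0) = 3
Height = 3


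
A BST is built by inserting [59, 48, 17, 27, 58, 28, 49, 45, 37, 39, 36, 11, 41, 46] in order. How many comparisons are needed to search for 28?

Search path for 28: 59 -> 48 -> 17 -> 27 -> 28
Found: True
Comparisons: 5


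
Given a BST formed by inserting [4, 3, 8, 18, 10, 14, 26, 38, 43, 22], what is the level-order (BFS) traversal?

Tree insertion order: [4, 3, 8, 18, 10, 14, 26, 38, 43, 22]
Tree (level-order array): [4, 3, 8, None, None, None, 18, 10, 26, None, 14, 22, 38, None, None, None, None, None, 43]
BFS from the root, enqueuing left then right child of each popped node:
  queue [4] -> pop 4, enqueue [3, 8], visited so far: [4]
  queue [3, 8] -> pop 3, enqueue [none], visited so far: [4, 3]
  queue [8] -> pop 8, enqueue [18], visited so far: [4, 3, 8]
  queue [18] -> pop 18, enqueue [10, 26], visited so far: [4, 3, 8, 18]
  queue [10, 26] -> pop 10, enqueue [14], visited so far: [4, 3, 8, 18, 10]
  queue [26, 14] -> pop 26, enqueue [22, 38], visited so far: [4, 3, 8, 18, 10, 26]
  queue [14, 22, 38] -> pop 14, enqueue [none], visited so far: [4, 3, 8, 18, 10, 26, 14]
  queue [22, 38] -> pop 22, enqueue [none], visited so far: [4, 3, 8, 18, 10, 26, 14, 22]
  queue [38] -> pop 38, enqueue [43], visited so far: [4, 3, 8, 18, 10, 26, 14, 22, 38]
  queue [43] -> pop 43, enqueue [none], visited so far: [4, 3, 8, 18, 10, 26, 14, 22, 38, 43]
Result: [4, 3, 8, 18, 10, 26, 14, 22, 38, 43]


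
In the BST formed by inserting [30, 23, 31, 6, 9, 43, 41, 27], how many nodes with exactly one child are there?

Tree built from: [30, 23, 31, 6, 9, 43, 41, 27]
Tree (level-order array): [30, 23, 31, 6, 27, None, 43, None, 9, None, None, 41]
Rule: These are nodes with exactly 1 non-null child.
Per-node child counts:
  node 30: 2 child(ren)
  node 23: 2 child(ren)
  node 6: 1 child(ren)
  node 9: 0 child(ren)
  node 27: 0 child(ren)
  node 31: 1 child(ren)
  node 43: 1 child(ren)
  node 41: 0 child(ren)
Matching nodes: [6, 31, 43]
Count of nodes with exactly one child: 3


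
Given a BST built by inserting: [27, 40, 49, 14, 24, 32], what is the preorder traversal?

Tree insertion order: [27, 40, 49, 14, 24, 32]
Tree (level-order array): [27, 14, 40, None, 24, 32, 49]
Preorder traversal: [27, 14, 24, 40, 32, 49]


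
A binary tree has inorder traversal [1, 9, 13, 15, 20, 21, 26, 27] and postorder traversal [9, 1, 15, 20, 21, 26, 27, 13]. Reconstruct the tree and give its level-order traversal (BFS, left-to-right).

Inorder:   [1, 9, 13, 15, 20, 21, 26, 27]
Postorder: [9, 1, 15, 20, 21, 26, 27, 13]
Algorithm: postorder visits root last, so walk postorder right-to-left;
each value is the root of the current inorder slice — split it at that
value, recurse on the right subtree first, then the left.
Recursive splits:
  root=13; inorder splits into left=[1, 9], right=[15, 20, 21, 26, 27]
  root=27; inorder splits into left=[15, 20, 21, 26], right=[]
  root=26; inorder splits into left=[15, 20, 21], right=[]
  root=21; inorder splits into left=[15, 20], right=[]
  root=20; inorder splits into left=[15], right=[]
  root=15; inorder splits into left=[], right=[]
  root=1; inorder splits into left=[], right=[9]
  root=9; inorder splits into left=[], right=[]
Reconstructed level-order: [13, 1, 27, 9, 26, 21, 20, 15]


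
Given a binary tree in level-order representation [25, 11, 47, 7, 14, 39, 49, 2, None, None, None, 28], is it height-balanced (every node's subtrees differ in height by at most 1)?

Tree (level-order array): [25, 11, 47, 7, 14, 39, 49, 2, None, None, None, 28]
Definition: a tree is height-balanced if, at every node, |h(left) - h(right)| <= 1 (empty subtree has height -1).
Bottom-up per-node check:
  node 2: h_left=-1, h_right=-1, diff=0 [OK], height=0
  node 7: h_left=0, h_right=-1, diff=1 [OK], height=1
  node 14: h_left=-1, h_right=-1, diff=0 [OK], height=0
  node 11: h_left=1, h_right=0, diff=1 [OK], height=2
  node 28: h_left=-1, h_right=-1, diff=0 [OK], height=0
  node 39: h_left=0, h_right=-1, diff=1 [OK], height=1
  node 49: h_left=-1, h_right=-1, diff=0 [OK], height=0
  node 47: h_left=1, h_right=0, diff=1 [OK], height=2
  node 25: h_left=2, h_right=2, diff=0 [OK], height=3
All nodes satisfy the balance condition.
Result: Balanced


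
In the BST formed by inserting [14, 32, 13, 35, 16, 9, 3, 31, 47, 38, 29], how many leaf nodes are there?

Tree built from: [14, 32, 13, 35, 16, 9, 3, 31, 47, 38, 29]
Tree (level-order array): [14, 13, 32, 9, None, 16, 35, 3, None, None, 31, None, 47, None, None, 29, None, 38]
Rule: A leaf has 0 children.
Per-node child counts:
  node 14: 2 child(ren)
  node 13: 1 child(ren)
  node 9: 1 child(ren)
  node 3: 0 child(ren)
  node 32: 2 child(ren)
  node 16: 1 child(ren)
  node 31: 1 child(ren)
  node 29: 0 child(ren)
  node 35: 1 child(ren)
  node 47: 1 child(ren)
  node 38: 0 child(ren)
Matching nodes: [3, 29, 38]
Count of leaf nodes: 3


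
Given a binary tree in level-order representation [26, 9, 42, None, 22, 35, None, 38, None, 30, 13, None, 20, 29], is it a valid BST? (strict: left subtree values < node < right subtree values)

Level-order array: [26, 9, 42, None, 22, 35, None, 38, None, 30, 13, None, 20, 29]
Validate using subtree bounds (lo, hi): at each node, require lo < value < hi,
then recurse left with hi=value and right with lo=value.
Preorder trace (stopping at first violation):
  at node 26 with bounds (-inf, +inf): OK
  at node 9 with bounds (-inf, 26): OK
  at node 22 with bounds (9, 26): OK
  at node 38 with bounds (9, 22): VIOLATION
Node 38 violates its bound: not (9 < 38 < 22).
Result: Not a valid BST


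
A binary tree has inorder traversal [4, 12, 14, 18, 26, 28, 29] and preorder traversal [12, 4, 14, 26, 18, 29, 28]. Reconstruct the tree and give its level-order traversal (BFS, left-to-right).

Inorder:  [4, 12, 14, 18, 26, 28, 29]
Preorder: [12, 4, 14, 26, 18, 29, 28]
Algorithm: preorder visits root first, so consume preorder in order;
for each root, split the current inorder slice at that value into
left-subtree inorder and right-subtree inorder, then recurse.
Recursive splits:
  root=12; inorder splits into left=[4], right=[14, 18, 26, 28, 29]
  root=4; inorder splits into left=[], right=[]
  root=14; inorder splits into left=[], right=[18, 26, 28, 29]
  root=26; inorder splits into left=[18], right=[28, 29]
  root=18; inorder splits into left=[], right=[]
  root=29; inorder splits into left=[28], right=[]
  root=28; inorder splits into left=[], right=[]
Reconstructed level-order: [12, 4, 14, 26, 18, 29, 28]


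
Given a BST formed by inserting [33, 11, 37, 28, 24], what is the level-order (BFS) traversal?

Tree insertion order: [33, 11, 37, 28, 24]
Tree (level-order array): [33, 11, 37, None, 28, None, None, 24]
BFS from the root, enqueuing left then right child of each popped node:
  queue [33] -> pop 33, enqueue [11, 37], visited so far: [33]
  queue [11, 37] -> pop 11, enqueue [28], visited so far: [33, 11]
  queue [37, 28] -> pop 37, enqueue [none], visited so far: [33, 11, 37]
  queue [28] -> pop 28, enqueue [24], visited so far: [33, 11, 37, 28]
  queue [24] -> pop 24, enqueue [none], visited so far: [33, 11, 37, 28, 24]
Result: [33, 11, 37, 28, 24]


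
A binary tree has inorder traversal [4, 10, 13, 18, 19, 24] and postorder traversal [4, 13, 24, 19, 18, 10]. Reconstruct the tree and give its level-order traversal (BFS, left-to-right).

Inorder:   [4, 10, 13, 18, 19, 24]
Postorder: [4, 13, 24, 19, 18, 10]
Algorithm: postorder visits root last, so walk postorder right-to-left;
each value is the root of the current inorder slice — split it at that
value, recurse on the right subtree first, then the left.
Recursive splits:
  root=10; inorder splits into left=[4], right=[13, 18, 19, 24]
  root=18; inorder splits into left=[13], right=[19, 24]
  root=19; inorder splits into left=[], right=[24]
  root=24; inorder splits into left=[], right=[]
  root=13; inorder splits into left=[], right=[]
  root=4; inorder splits into left=[], right=[]
Reconstructed level-order: [10, 4, 18, 13, 19, 24]


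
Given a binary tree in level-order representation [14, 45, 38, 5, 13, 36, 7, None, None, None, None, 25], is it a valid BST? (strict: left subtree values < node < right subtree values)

Level-order array: [14, 45, 38, 5, 13, 36, 7, None, None, None, None, 25]
Validate using subtree bounds (lo, hi): at each node, require lo < value < hi,
then recurse left with hi=value and right with lo=value.
Preorder trace (stopping at first violation):
  at node 14 with bounds (-inf, +inf): OK
  at node 45 with bounds (-inf, 14): VIOLATION
Node 45 violates its bound: not (-inf < 45 < 14).
Result: Not a valid BST


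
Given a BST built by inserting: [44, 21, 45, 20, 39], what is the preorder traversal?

Tree insertion order: [44, 21, 45, 20, 39]
Tree (level-order array): [44, 21, 45, 20, 39]
Preorder traversal: [44, 21, 20, 39, 45]


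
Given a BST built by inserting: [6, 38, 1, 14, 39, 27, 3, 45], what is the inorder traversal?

Tree insertion order: [6, 38, 1, 14, 39, 27, 3, 45]
Tree (level-order array): [6, 1, 38, None, 3, 14, 39, None, None, None, 27, None, 45]
Inorder traversal: [1, 3, 6, 14, 27, 38, 39, 45]


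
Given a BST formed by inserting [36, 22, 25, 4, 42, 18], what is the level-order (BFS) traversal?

Tree insertion order: [36, 22, 25, 4, 42, 18]
Tree (level-order array): [36, 22, 42, 4, 25, None, None, None, 18]
BFS from the root, enqueuing left then right child of each popped node:
  queue [36] -> pop 36, enqueue [22, 42], visited so far: [36]
  queue [22, 42] -> pop 22, enqueue [4, 25], visited so far: [36, 22]
  queue [42, 4, 25] -> pop 42, enqueue [none], visited so far: [36, 22, 42]
  queue [4, 25] -> pop 4, enqueue [18], visited so far: [36, 22, 42, 4]
  queue [25, 18] -> pop 25, enqueue [none], visited so far: [36, 22, 42, 4, 25]
  queue [18] -> pop 18, enqueue [none], visited so far: [36, 22, 42, 4, 25, 18]
Result: [36, 22, 42, 4, 25, 18]


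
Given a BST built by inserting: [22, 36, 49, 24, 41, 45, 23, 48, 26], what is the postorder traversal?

Tree insertion order: [22, 36, 49, 24, 41, 45, 23, 48, 26]
Tree (level-order array): [22, None, 36, 24, 49, 23, 26, 41, None, None, None, None, None, None, 45, None, 48]
Postorder traversal: [23, 26, 24, 48, 45, 41, 49, 36, 22]


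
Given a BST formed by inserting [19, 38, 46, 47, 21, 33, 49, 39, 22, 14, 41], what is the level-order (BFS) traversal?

Tree insertion order: [19, 38, 46, 47, 21, 33, 49, 39, 22, 14, 41]
Tree (level-order array): [19, 14, 38, None, None, 21, 46, None, 33, 39, 47, 22, None, None, 41, None, 49]
BFS from the root, enqueuing left then right child of each popped node:
  queue [19] -> pop 19, enqueue [14, 38], visited so far: [19]
  queue [14, 38] -> pop 14, enqueue [none], visited so far: [19, 14]
  queue [38] -> pop 38, enqueue [21, 46], visited so far: [19, 14, 38]
  queue [21, 46] -> pop 21, enqueue [33], visited so far: [19, 14, 38, 21]
  queue [46, 33] -> pop 46, enqueue [39, 47], visited so far: [19, 14, 38, 21, 46]
  queue [33, 39, 47] -> pop 33, enqueue [22], visited so far: [19, 14, 38, 21, 46, 33]
  queue [39, 47, 22] -> pop 39, enqueue [41], visited so far: [19, 14, 38, 21, 46, 33, 39]
  queue [47, 22, 41] -> pop 47, enqueue [49], visited so far: [19, 14, 38, 21, 46, 33, 39, 47]
  queue [22, 41, 49] -> pop 22, enqueue [none], visited so far: [19, 14, 38, 21, 46, 33, 39, 47, 22]
  queue [41, 49] -> pop 41, enqueue [none], visited so far: [19, 14, 38, 21, 46, 33, 39, 47, 22, 41]
  queue [49] -> pop 49, enqueue [none], visited so far: [19, 14, 38, 21, 46, 33, 39, 47, 22, 41, 49]
Result: [19, 14, 38, 21, 46, 33, 39, 47, 22, 41, 49]
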